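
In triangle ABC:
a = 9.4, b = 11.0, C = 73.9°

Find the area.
Two sides and the included angle (SAS): A = ½·a·b·sin(C) = ½·9.4·11.0·sin(73.9°)
sin(73.9°) ≈ 0.960779
A ≈ ½·103.4·0.960779 = 51.7·0.960779 ≈ 49.6723

Area = 49.67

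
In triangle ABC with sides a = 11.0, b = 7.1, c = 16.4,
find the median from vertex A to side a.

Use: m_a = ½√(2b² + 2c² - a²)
m_a = ½√(2·7.1² + 2·16.4² − 11.0²) = ½√(2·50.41 + 2·268.96 − 121) = ½√(100.82 + 537.92 − 121) = ½√517.74
√517.74 ≈ 22.7539, so m_a ≈ 11.377

m_a = 11.38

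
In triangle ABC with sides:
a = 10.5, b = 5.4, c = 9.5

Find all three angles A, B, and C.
Law of cosines for each angle (a² = 110.25, b² = 29.16, c² = 90.25):
cos(A) = (b² + c² − a²)/(2bc) = (29.16 + 90.25 − 110.25)/(2·5.4·9.5) = 9.16/102.6 ≈ 0.0892788  ⇒  A ≈ 84.8779°
cos(B) = (a² + c² − b²)/(2ac) = (110.25 + 90.25 − 29.16)/(2·10.5·9.5) = 171.34/199.5 ≈ 0.858847  ⇒  B ≈ 30.8126°
cos(C) = (a² + b² − c²)/(2ab) = (110.25 + 29.16 − 90.25)/(2·10.5·5.4) = 49.16/113.4 ≈ 0.43351  ⇒  C ≈ 64.3095°
Check: A + B + C ≈ 180°

A = 84.88°, B = 30.81°, C = 64.31°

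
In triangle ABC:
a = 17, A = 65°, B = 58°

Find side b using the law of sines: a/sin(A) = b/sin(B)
a/sin(A) = b/sin(B)  ⇒  b = a·sin(B)/sin(A) = 17·sin(58°)/sin(65°)
sin(58°) ≈ 0.848048, sin(65°) ≈ 0.906308
b ≈ 17·0.848048/0.906308 ≈ 14.4168/0.906308 ≈ 15.9072

b = 15.91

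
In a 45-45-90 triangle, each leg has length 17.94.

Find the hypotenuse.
In a 45-45-90 triangle the sides are in ratio 1 : 1 : √2, so hypotenuse = leg·√2.
Hypotenuse = 17.94·√2 ≈ 17.94·1.41421 ≈ 25.371

Hypotenuse = 17.94√2 = 25.37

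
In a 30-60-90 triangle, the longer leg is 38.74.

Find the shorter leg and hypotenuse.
In a 30-60-90 triangle the sides are in ratio 1 : √3 : 2, so short leg = long leg/√3 and hypotenuse = 2·(short leg).
Short leg = 38.74/√3 ≈ 38.74/1.73205 ≈ 22.3665
Hypotenuse = 2·22.3665 ≈ 44.7331

Short leg = 22.37, Hypotenuse = 44.73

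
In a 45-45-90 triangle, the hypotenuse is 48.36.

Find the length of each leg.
In a 45-45-90 triangle hypotenuse = leg·√2, so leg = hypotenuse/√2.
Leg = 48.36/√2 ≈ 48.36/1.41421 ≈ 34.1957

Each leg = 34.2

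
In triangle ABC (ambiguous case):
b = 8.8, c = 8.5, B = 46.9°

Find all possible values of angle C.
b/sin(B) = c/sin(C)  ⇒  sin(C) = c·sin(B)/b = 8.5·sin(46.9°)/8.8
sin(46.9°) ≈ 0.730162
sin(C) ≈ 8.5·0.730162/8.8 ≈ 6.20638/8.8 ≈ 0.70527
Candidate 1: C₁ = arcsin(0.70527) ≈ 44.8514°  →  A = 180° − 46.9° − 44.8514° ≈ 88.2486° > 0, valid
Candidate 2: C₂ = 180° − C₁ ≈ 135.149°  →  A = 180° − 46.9° − 135.149° ≈ -2.0486° ≤ 0, not a valid triangle

C = 44.85° (one solution)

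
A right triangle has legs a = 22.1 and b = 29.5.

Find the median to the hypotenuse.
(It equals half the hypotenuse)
Hypotenuse c = √(a² + b²) = √(488.41 + 870.25) = √1358.66 ≈ 36.86
Median to hypotenuse = c/2 ≈ 36.86/2 ≈ 18.43

Median = 18.43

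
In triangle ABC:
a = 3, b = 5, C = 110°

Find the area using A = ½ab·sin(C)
A = ½·a·b·sin(C) = ½·3·5·sin(110°)
sin(110°) ≈ 0.939693
A ≈ ½·15·0.939693 = 7.5·0.939693 ≈ 7.04769

Area = 7.048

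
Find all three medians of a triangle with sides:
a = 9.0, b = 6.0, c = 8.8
Median formula: m_a = ½√(2b² + 2c² − a²) (and cyclically). a² = 81, b² = 36, c² = 77.44.
m_a = ½√(2·36 + 2·77.44 − 81) = ½√145.88 ≈ ½·12.0781 ≈ 6.03904
m_b = ½√(2·81 + 2·77.44 − 36) = ½√280.88 ≈ ½·16.7595 ≈ 8.37974
m_c = ½√(2·81 + 2·36 − 77.44) = ½√156.56 ≈ ½·12.5124 ≈ 6.2562

m_a = 6.039, m_b = 8.38, m_c = 6.256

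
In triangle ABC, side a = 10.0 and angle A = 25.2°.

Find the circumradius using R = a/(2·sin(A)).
R = a/(2·sin(A)) = 10.0/(2·sin(25.2°))
sin(25.2°) ≈ 0.425779
R ≈ 10.0/(2·0.425779) = 10.0/0.851559 ≈ 11.7432

R = 11.74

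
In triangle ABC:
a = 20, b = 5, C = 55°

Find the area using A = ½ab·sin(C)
A = ½·a·b·sin(C) = ½·20·5·sin(55°)
sin(55°) ≈ 0.819152
A ≈ ½·100·0.819152 = 50·0.819152 ≈ 40.9576

Area = 40.96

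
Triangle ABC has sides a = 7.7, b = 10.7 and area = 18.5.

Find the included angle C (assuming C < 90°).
Area = ½·a·b·sin(C)  ⇒  sin(C) = 2·Area/(a·b) = 2·18.5/(7.7·10.7) = 37/82.39 ≈ 0.449084
C = arcsin(0.449084) ≈ 26.6849° (taking the acute solution since C < 90°)

C = 26.68°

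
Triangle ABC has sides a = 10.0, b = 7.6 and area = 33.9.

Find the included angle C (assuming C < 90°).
Area = ½·a·b·sin(C)  ⇒  sin(C) = 2·Area/(a·b) = 2·33.9/(10.0·7.6) = 67.8/76 ≈ 0.892105
C = arcsin(0.892105) ≈ 63.139° (taking the acute solution since C < 90°)

C = 63.14°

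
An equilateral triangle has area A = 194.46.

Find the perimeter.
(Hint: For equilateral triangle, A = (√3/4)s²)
A = (√3/4)s²  ⇒  s² = 4A/√3 = 4·194.46/√3 = 777.84/1.73205 ≈ 449.086
s ≈ √449.086 ≈ 21.1917
Perimeter = 3s ≈ 3·21.1917 ≈ 63.575

Perimeter = 63.57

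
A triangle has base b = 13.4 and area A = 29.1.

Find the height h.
A = ½·b·h  ⇒  h = 2A/b = 2·29.1/13.4 = 58.2/13.4 ≈ 4.34328

h = 4.343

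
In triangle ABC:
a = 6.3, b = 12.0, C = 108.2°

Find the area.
Two sides and the included angle (SAS): A = ½·a·b·sin(C) = ½·6.3·12.0·sin(108.2°)
sin(108.2°) ≈ 0.949972
A ≈ ½·75.6·0.949972 = 37.8·0.949972 ≈ 35.9089

Area = 35.91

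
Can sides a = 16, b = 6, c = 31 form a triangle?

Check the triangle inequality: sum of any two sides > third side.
a + b vs c: 16 + 6 = 22 ≤ 31  ✗
a + c vs b: 16 + 31 = 47 > 6  ✓
b + c vs a: 6 + 31 = 37 > 16  ✓

No: 16 + 6 = 22 is not > 31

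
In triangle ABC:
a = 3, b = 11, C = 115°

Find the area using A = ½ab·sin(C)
A = ½·a·b·sin(C) = ½·3·11·sin(115°)
sin(115°) ≈ 0.906308
A ≈ ½·33·0.906308 = 16.5·0.906308 ≈ 14.9541

Area = 14.95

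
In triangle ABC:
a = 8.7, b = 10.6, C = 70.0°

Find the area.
Two sides and the included angle (SAS): A = ½·a·b·sin(C) = ½·8.7·10.6·sin(70.0°)
sin(70.0°) ≈ 0.939693
A ≈ ½·92.22·0.939693 = 46.11·0.939693 ≈ 43.3292

Area = 43.33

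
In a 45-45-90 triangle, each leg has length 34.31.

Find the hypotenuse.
In a 45-45-90 triangle the sides are in ratio 1 : 1 : √2, so hypotenuse = leg·√2.
Hypotenuse = 34.31·√2 ≈ 34.31·1.41421 ≈ 48.5217

Hypotenuse = 34.31√2 = 48.52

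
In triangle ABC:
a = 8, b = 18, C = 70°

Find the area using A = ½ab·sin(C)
A = ½·a·b·sin(C) = ½·8·18·sin(70°)
sin(70°) ≈ 0.939693
A ≈ ½·144·0.939693 = 72·0.939693 ≈ 67.6579

Area = 67.66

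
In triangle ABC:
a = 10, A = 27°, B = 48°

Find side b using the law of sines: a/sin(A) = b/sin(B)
a/sin(A) = b/sin(B)  ⇒  b = a·sin(B)/sin(A) = 10·sin(48°)/sin(27°)
sin(48°) ≈ 0.743145, sin(27°) ≈ 0.45399
b ≈ 10·0.743145/0.45399 ≈ 7.43145/0.45399 ≈ 16.3692

b = 16.37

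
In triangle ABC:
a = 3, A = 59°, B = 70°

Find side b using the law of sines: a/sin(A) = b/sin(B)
a/sin(A) = b/sin(B)  ⇒  b = a·sin(B)/sin(A) = 3·sin(70°)/sin(59°)
sin(70°) ≈ 0.939693, sin(59°) ≈ 0.857167
b ≈ 3·0.939693/0.857167 ≈ 2.81908/0.857167 ≈ 3.28883

b = 3.289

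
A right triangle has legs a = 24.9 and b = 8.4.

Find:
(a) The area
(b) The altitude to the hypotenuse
(a) The legs are perpendicular, so Area = ½·a·b = ½·24.9·8.4 = ½·209.16 = 104.58
(b) Hypotenuse c = √(a² + b²) = √(620.01 + 70.56) = √690.57 ≈ 26.2787
    Area = ½·c·h_c  ⇒  h_c = 2·Area/c = 209.16/26.2787 ≈ 7.9593

Area = 104.58, h_c = 7.959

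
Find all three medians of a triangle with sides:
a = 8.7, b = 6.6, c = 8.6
Median formula: m_a = ½√(2b² + 2c² − a²) (and cyclically). a² = 75.69, b² = 43.56, c² = 73.96.
m_a = ½√(2·43.56 + 2·73.96 − 75.69) = ½√159.35 ≈ ½·12.6234 ≈ 6.3117
m_b = ½√(2·75.69 + 2·73.96 − 43.56) = ½√255.74 ≈ ½·15.9919 ≈ 7.99594
m_c = ½√(2·75.69 + 2·43.56 − 73.96) = ½√164.54 ≈ ½·12.8273 ≈ 6.41366

m_a = 6.312, m_b = 7.996, m_c = 6.414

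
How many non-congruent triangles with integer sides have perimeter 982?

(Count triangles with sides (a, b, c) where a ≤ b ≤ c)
Let a ≤ b ≤ c with a + b + c = 982. The only binding inequality is a + b > c, i.e. 982 − c > c, so c < 982/2; and c ≥ 982/3 since c is the largest side.
So 328 ≤ c ≤ 490. For each c, b runs from ⌈(982 − c)/2⌉ up to c (then a = 982 − b − c satisfies 1 ≤ a ≤ b automatically), giving c − ⌈(982 − c)/2⌉ + 1 choices.
Summing over c: 2 + 3 + 5 + 6 + … + 243 + 245  (163 terms, c = 328, …, 490) = 20090
Check (closed form: nearest integer to p²/48 for even p, (p+3)²/48 for odd p): 982²/48 = 964324/48 ≈ 20090.08 → 20090

20090 triangles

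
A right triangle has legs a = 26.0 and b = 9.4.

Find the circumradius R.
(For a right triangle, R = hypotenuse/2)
Hypotenuse c = √(a² + b²) = √(676 + 88.36) = √764.36 ≈ 27.6471
R = c/2 ≈ 27.6471/2 ≈ 13.8235

R = 13.82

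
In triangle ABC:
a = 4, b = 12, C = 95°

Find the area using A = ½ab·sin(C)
A = ½·a·b·sin(C) = ½·4·12·sin(95°)
sin(95°) ≈ 0.996195
A ≈ ½·48·0.996195 = 24·0.996195 ≈ 23.9087

Area = 23.91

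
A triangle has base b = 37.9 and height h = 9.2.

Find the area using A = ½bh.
A = ½·b·h = ½·37.9·9.2 = ½·348.68 = 174.34

Area = 174.34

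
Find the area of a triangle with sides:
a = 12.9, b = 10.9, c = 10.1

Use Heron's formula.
s = (12.9 + 10.9 + 10.1)/2 = 33.9/2 = 16.95
s − a = 4.05, s − b = 6.05, s − c = 6.85
s(s−a)(s−b)(s−c) = 16.95·4.05·6.05·6.85 ≈ 2844.92
Area = √2844.92 ≈ 53.3378

Area = 53.34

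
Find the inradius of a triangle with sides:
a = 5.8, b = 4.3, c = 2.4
r = Area/s where s is the semi-perimeter.
s = (5.8 + 4.3 + 2.4)/2 = 12.5/2 = 6.25
Area = √(s(s−a)(s−b)(s−c)) = √(6.25·0.45·1.95·3.85) ≈ √21.1148 ≈ 4.59509
r ≈ 4.59509/6.25 ≈ 0.735214

r = 0.7352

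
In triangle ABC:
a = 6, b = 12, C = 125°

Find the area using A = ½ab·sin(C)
A = ½·a·b·sin(C) = ½·6·12·sin(125°)
sin(125°) ≈ 0.819152
A ≈ ½·72·0.819152 = 36·0.819152 ≈ 29.4895

Area = 29.49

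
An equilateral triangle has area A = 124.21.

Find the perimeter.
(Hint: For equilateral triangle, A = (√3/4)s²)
A = (√3/4)s²  ⇒  s² = 4A/√3 = 4·124.21/√3 = 496.84/1.73205 ≈ 286.851
s ≈ √286.851 ≈ 16.9367
Perimeter = 3s ≈ 3·16.9367 ≈ 50.81

Perimeter = 50.81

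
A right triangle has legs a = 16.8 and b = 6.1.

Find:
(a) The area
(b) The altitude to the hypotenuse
(a) The legs are perpendicular, so Area = ½·a·b = ½·16.8·6.1 = ½·102.48 = 51.24
(b) Hypotenuse c = √(a² + b²) = √(282.24 + 37.21) = √319.45 ≈ 17.8732
    Area = ½·c·h_c  ⇒  h_c = 2·Area/c = 102.48/17.8732 ≈ 5.73374

Area = 51.24, h_c = 5.734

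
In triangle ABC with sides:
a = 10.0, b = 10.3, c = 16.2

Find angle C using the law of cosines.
c² = a² + b² − 2ab·cos(C)  ⇒  cos(C) = (a² + b² − c²)/(2ab)
cos(C) = (10.0² + 10.3² − 16.2²)/(2·10.0·10.3) = (100 + 106.09 − 262.44)/206 = -56.35/206 ≈ -0.273544
C = arccos(-0.273544) ≈ 105.875°

C = 105.9°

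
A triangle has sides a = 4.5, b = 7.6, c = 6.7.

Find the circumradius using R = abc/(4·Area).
First find the area with Heron's formula.
s = (4.5 + 7.6 + 6.7)/2 = 9.4
Area = √(s(s−a)(s−b)(s−c)) = √(9.4·4.9·1.8·2.7) ≈ √223.852 ≈ 14.9617
abc = 4.5·7.6·6.7 = 229.14
R = abc/(4·Area) ≈ 229.14/(4·14.9617) = 229.14/59.8467 ≈ 3.82878

R = 3.829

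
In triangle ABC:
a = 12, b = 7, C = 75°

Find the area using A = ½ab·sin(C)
A = ½·a·b·sin(C) = ½·12·7·sin(75°)
sin(75°) ≈ 0.965926
A ≈ ½·84·0.965926 = 42·0.965926 ≈ 40.5689

Area = 40.57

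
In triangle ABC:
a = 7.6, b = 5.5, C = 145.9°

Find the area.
Two sides and the included angle (SAS): A = ½·a·b·sin(C) = ½·7.6·5.5·sin(145.9°)
sin(145.9°) ≈ 0.560639
A ≈ ½·41.8·0.560639 = 20.9·0.560639 ≈ 11.7174

Area = 11.72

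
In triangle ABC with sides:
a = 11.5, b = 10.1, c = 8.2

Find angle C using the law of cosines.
c² = a² + b² − 2ab·cos(C)  ⇒  cos(C) = (a² + b² − c²)/(2ab)
cos(C) = (11.5² + 10.1² − 8.2²)/(2·11.5·10.1) = (132.25 + 102.01 − 67.24)/232.3 = 167.02/232.3 ≈ 0.718984
C = arccos(0.718984) ≈ 44.0293°

C = 44.03°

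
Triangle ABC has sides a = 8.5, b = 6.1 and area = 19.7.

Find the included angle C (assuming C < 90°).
Area = ½·a·b·sin(C)  ⇒  sin(C) = 2·Area/(a·b) = 2·19.7/(8.5·6.1) = 39.4/51.85 ≈ 0.759884
C = arcsin(0.759884) ≈ 49.454° (taking the acute solution since C < 90°)

C = 49.45°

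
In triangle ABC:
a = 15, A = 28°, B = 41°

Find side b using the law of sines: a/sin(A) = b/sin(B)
a/sin(A) = b/sin(B)  ⇒  b = a·sin(B)/sin(A) = 15·sin(41°)/sin(28°)
sin(41°) ≈ 0.656059, sin(28°) ≈ 0.469472
b ≈ 15·0.656059/0.469472 ≈ 9.84089/0.469472 ≈ 20.9616

b = 20.96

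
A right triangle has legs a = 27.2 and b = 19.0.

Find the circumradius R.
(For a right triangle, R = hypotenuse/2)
Hypotenuse c = √(a² + b²) = √(739.84 + 361) = √1100.84 ≈ 33.1789
R = c/2 ≈ 33.1789/2 ≈ 16.5895

R = 16.59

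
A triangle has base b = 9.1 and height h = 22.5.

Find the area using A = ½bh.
A = ½·b·h = ½·9.1·22.5 = ½·204.75 = 102.375

Area = 102.375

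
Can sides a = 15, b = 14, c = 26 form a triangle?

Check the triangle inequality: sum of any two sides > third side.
a + b vs c: 15 + 14 = 29 > 26  ✓
a + c vs b: 15 + 26 = 41 > 14  ✓
b + c vs a: 14 + 26 = 40 > 15  ✓

Yes, triangle inequality satisfied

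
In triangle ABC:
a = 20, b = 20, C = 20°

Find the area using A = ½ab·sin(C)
A = ½·a·b·sin(C) = ½·20·20·sin(20°)
sin(20°) ≈ 0.34202
A ≈ ½·400·0.34202 = 200·0.34202 ≈ 68.404

Area = 68.4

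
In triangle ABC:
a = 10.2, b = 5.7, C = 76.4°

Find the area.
Two sides and the included angle (SAS): A = ½·a·b·sin(C) = ½·10.2·5.7·sin(76.4°)
sin(76.4°) ≈ 0.971961
A ≈ ½·58.14·0.971961 = 29.07·0.971961 ≈ 28.2549

Area = 28.25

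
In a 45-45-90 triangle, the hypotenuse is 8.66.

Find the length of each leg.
In a 45-45-90 triangle hypotenuse = leg·√2, so leg = hypotenuse/√2.
Leg = 8.66/√2 ≈ 8.66/1.41421 ≈ 6.12354

Each leg = 6.124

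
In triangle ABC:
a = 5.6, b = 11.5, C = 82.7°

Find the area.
Two sides and the included angle (SAS): A = ½·a·b·sin(C) = ½·5.6·11.5·sin(82.7°)
sin(82.7°) ≈ 0.991894
A ≈ ½·64.4·0.991894 = 32.2·0.991894 ≈ 31.939

Area = 31.94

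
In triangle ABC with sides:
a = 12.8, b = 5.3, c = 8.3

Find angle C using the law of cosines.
c² = a² + b² − 2ab·cos(C)  ⇒  cos(C) = (a² + b² − c²)/(2ab)
cos(C) = (12.8² + 5.3² − 8.3²)/(2·12.8·5.3) = (163.84 + 28.09 − 68.89)/135.68 = 123.04/135.68 ≈ 0.90684
C = arccos(0.90684) ≈ 24.9278°

C = 24.93°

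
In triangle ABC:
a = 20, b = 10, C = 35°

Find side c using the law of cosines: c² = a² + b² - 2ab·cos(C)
c² = 20² + 10² − 2·20·10·cos(35°)
cos(35°) ≈ 0.819152
c² ≈ 400 + 100 − 400·(0.819152) ≈ 500 − 327.661 ≈ 172.339
c ≈ √172.339 ≈ 13.1278

c = 13.13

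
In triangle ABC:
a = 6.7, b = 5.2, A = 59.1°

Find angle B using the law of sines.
a/sin(A) = b/sin(B)  ⇒  sin(B) = b·sin(A)/a = 5.2·sin(59.1°)/6.7
sin(59.1°) ≈ 0.858065
sin(B) ≈ 5.2·0.858065/6.7 ≈ 4.46194/6.7 ≈ 0.665961
B = arcsin(0.665961) ≈ 41.7561°
(Since b ≤ a we need B ≤ A, so the obtuse alternative 180° − 41.7561° ≈ 138.244° is rejected.)

B = 41.76°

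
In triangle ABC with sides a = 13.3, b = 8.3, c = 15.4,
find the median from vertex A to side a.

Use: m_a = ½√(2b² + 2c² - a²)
m_a = ½√(2·8.3² + 2·15.4² − 13.3²) = ½√(2·68.89 + 2·237.16 − 176.89) = ½√(137.78 + 474.32 − 176.89) = ½√435.21
√435.21 ≈ 20.8617, so m_a ≈ 10.4308

m_a = 10.43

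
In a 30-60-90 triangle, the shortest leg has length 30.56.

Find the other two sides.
In a 30-60-90 triangle the sides are in ratio 1 : √3 : 2 (short leg : long leg : hypotenuse).
Long leg = 30.56·√3 ≈ 30.56·1.73205 ≈ 52.9315
Hypotenuse = 2·30.56 = 61.12

Long leg = 30.56√3 = 52.93, Hypotenuse = 61.12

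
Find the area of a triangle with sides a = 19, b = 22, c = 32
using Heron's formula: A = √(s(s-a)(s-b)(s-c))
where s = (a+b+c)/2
s = (19 + 22 + 32)/2 = 73/2 = 36.5
s − a = 17.5, s − b = 14.5, s − c = 4.5
s(s−a)(s−b)(s−c) = 36.5·17.5·14.5·4.5 = 41678.4375
Area = √41678.4375 ≈ 204.153

s = 36.5, Area = 204.2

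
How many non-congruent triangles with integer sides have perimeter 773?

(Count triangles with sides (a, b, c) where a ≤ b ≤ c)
Let a ≤ b ≤ c with a + b + c = 773. The only binding inequality is a + b > c, i.e. 773 − c > c, so c < 773/2; and c ≥ 773/3 since c is the largest side.
So 258 ≤ c ≤ 386. For each c, b runs from ⌈(773 − c)/2⌉ up to c (then a = 773 − b − c satisfies 1 ≤ a ≤ b automatically), giving c − ⌈(773 − c)/2⌉ + 1 choices.
Summing over c: 1 + 3 + 4 + 6 + … + 192 + 193  (129 terms, c = 258, …, 386) = 12545
Check (closed form: nearest integer to p²/48 for even p, (p+3)²/48 for odd p): (773+3)²/48 = 776²/48 = 602176/48 ≈ 12545.33 → 12545

12545 triangles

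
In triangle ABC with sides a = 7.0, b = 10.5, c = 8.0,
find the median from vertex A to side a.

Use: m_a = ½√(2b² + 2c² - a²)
m_a = ½√(2·10.5² + 2·8.0² − 7.0²) = ½√(2·110.25 + 2·64 − 49) = ½√(220.5 + 128 − 49) = ½√299.5
√299.5 ≈ 17.3061, so m_a ≈ 8.65303

m_a = 8.653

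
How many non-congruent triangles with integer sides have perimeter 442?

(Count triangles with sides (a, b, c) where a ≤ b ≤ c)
Let a ≤ b ≤ c with a + b + c = 442. The only binding inequality is a + b > c, i.e. 442 − c > c, so c < 442/2; and c ≥ 442/3 since c is the largest side.
So 148 ≤ c ≤ 220. For each c, b runs from ⌈(442 − c)/2⌉ up to c (then a = 442 − b − c satisfies 1 ≤ a ≤ b automatically), giving c − ⌈(442 − c)/2⌉ + 1 choices.
Summing over c: 2 + 3 + 5 + 6 + … + 108 + 110  (73 terms, c = 148, …, 220) = 4070
Check (closed form: nearest integer to p²/48 for even p, (p+3)²/48 for odd p): 442²/48 = 195364/48 ≈ 4070.08 → 4070

4070 triangles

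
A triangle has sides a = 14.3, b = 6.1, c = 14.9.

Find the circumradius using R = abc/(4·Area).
First find the area with Heron's formula.
s = (14.3 + 6.1 + 14.9)/2 = 17.65
Area = √(s(s−a)(s−b)(s−c)) = √(17.65·3.35·11.55·2.75) ≈ √1878.04 ≈ 43.3363
abc = 14.3·6.1·14.9 = 1299.727
R = abc/(4·Area) ≈ 1299.727/(4·43.3363) = 1299.727/173.345 ≈ 7.49791

R = 7.498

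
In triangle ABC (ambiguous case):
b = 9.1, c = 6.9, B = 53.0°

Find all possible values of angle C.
b/sin(B) = c/sin(C)  ⇒  sin(C) = c·sin(B)/b = 6.9·sin(53.0°)/9.1
sin(53.0°) ≈ 0.798636
sin(C) ≈ 6.9·0.798636/9.1 ≈ 5.51059/9.1 ≈ 0.605559
Candidate 1: C₁ = arcsin(0.605559) ≈ 37.2691°  →  A = 180° − 53.0° − 37.2691° ≈ 89.7309° > 0, valid
Candidate 2: C₂ = 180° − C₁ ≈ 142.731°  →  A = 180° − 53.0° − 142.731° ≈ -15.7309° ≤ 0, not a valid triangle

C = 37.27° (one solution)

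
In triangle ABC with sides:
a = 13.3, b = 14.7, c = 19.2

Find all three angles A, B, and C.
Law of cosines for each angle (a² = 176.89, b² = 216.09, c² = 368.64):
cos(A) = (b² + c² − a²)/(2bc) = (216.09 + 368.64 − 176.89)/(2·14.7·19.2) = 407.84/564.48 ≈ 0.722506  ⇒  A ≈ 43.7383°
cos(B) = (a² + c² − b²)/(2ac) = (176.89 + 368.64 − 216.09)/(2·13.3·19.2) = 329.44/510.72 ≈ 0.64505  ⇒  B ≈ 49.8306°
cos(C) = (a² + b² − c²)/(2ab) = (176.89 + 216.09 − 368.64)/(2·13.3·14.7) = 24.34/391.02 ≈ 0.0622475  ⇒  C ≈ 86.4312°
Check: A + B + C ≈ 180°

A = 43.74°, B = 49.83°, C = 86.43°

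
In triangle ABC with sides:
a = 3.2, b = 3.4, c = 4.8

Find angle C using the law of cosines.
c² = a² + b² − 2ab·cos(C)  ⇒  cos(C) = (a² + b² − c²)/(2ab)
cos(C) = (3.2² + 3.4² − 4.8²)/(2·3.2·3.4) = (10.24 + 11.56 − 23.04)/21.76 = -1.24/21.76 ≈ -0.0569853
C = arccos(-0.0569853) ≈ 93.2668°

C = 93.27°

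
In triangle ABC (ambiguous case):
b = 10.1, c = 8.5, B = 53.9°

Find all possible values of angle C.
b/sin(B) = c/sin(C)  ⇒  sin(C) = c·sin(B)/b = 8.5·sin(53.9°)/10.1
sin(53.9°) ≈ 0.80799
sin(C) ≈ 8.5·0.80799/10.1 ≈ 6.86791/10.1 ≈ 0.679991
Candidate 1: C₁ = arcsin(0.679991) ≈ 42.843°  →  A = 180° − 53.9° − 42.843° ≈ 83.257° > 0, valid
Candidate 2: C₂ = 180° − C₁ ≈ 137.157°  →  A = 180° − 53.9° − 137.157° ≈ -11.057° ≤ 0, not a valid triangle

C = 42.84° (one solution)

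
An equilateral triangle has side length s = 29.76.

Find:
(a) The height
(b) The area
(a) The height splits the triangle into two 30-60-90 halves: h = s·√3/2 = 29.76·1.73205/2 ≈ 51.5458/2 ≈ 25.7729
(b) Area = (√3/4)·s² = (√3/4)·29.76² = (√3/4)·885.6576 ≈ 0.433013·885.6576 ≈ 383.501

Height = 25.77, Area = 383.5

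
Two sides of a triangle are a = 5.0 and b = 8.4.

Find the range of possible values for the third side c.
Triangle inequality: |a − b| < c < a + b
|a − b| = |5.0 − 8.4| = 3.4
a + b = 5.0 + 8.4 = 13.4

3.4 < c < 13.4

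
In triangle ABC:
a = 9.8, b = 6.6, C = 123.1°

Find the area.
Two sides and the included angle (SAS): A = ½·a·b·sin(C) = ½·9.8·6.6·sin(123.1°)
sin(123.1°) ≈ 0.837719
A ≈ ½·64.68·0.837719 = 32.34·0.837719 ≈ 27.0918

Area = 27.09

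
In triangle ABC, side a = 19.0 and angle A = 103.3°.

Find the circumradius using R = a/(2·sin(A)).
R = a/(2·sin(A)) = 19.0/(2·sin(103.3°))
sin(103.3°) ≈ 0.973179
R ≈ 19.0/(2·0.973179) = 19.0/1.94636 ≈ 9.76182

R = 9.762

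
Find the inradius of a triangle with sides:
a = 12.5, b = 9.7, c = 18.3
r = Area/s where s is the semi-perimeter.
s = (12.5 + 9.7 + 18.3)/2 = 40.5/2 = 20.25
Area = √(s(s−a)(s−b)(s−c)) = √(20.25·7.75·10.55·1.95) ≈ √3228.6 ≈ 56.8207
r ≈ 56.8207/20.25 ≈ 2.80596

r = 2.806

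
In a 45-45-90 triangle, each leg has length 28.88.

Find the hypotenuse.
In a 45-45-90 triangle the sides are in ratio 1 : 1 : √2, so hypotenuse = leg·√2.
Hypotenuse = 28.88·√2 ≈ 28.88·1.41421 ≈ 40.8425

Hypotenuse = 28.88√2 = 40.84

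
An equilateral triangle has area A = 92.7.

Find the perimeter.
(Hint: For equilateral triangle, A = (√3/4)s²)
A = (√3/4)s²  ⇒  s² = 4A/√3 = 4·92.7/√3 = 370.8/1.73205 ≈ 214.081
s ≈ √214.081 ≈ 14.6315
Perimeter = 3s ≈ 3·14.6315 ≈ 43.8946

Perimeter = 43.89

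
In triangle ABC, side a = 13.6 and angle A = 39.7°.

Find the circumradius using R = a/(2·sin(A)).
R = a/(2·sin(A)) = 13.6/(2·sin(39.7°))
sin(39.7°) ≈ 0.638768
R ≈ 13.6/(2·0.638768) = 13.6/1.27754 ≈ 10.6455

R = 10.65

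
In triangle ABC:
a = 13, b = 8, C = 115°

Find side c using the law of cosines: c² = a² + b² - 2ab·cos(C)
c² = 13² + 8² − 2·13·8·cos(115°)
cos(115°) ≈ -0.422618
c² ≈ 169 + 64 − 208·(-0.422618) ≈ 233 + 87.9046 ≈ 320.905
c ≈ √320.905 ≈ 17.9138

c = 17.91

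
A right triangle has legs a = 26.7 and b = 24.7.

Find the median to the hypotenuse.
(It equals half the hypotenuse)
Hypotenuse c = √(a² + b²) = √(712.89 + 610.09) = √1322.98 ≈ 36.3728
Median to hypotenuse = c/2 ≈ 36.3728/2 ≈ 18.1864

Median = 18.19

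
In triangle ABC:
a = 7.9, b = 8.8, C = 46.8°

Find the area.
Two sides and the included angle (SAS): A = ½·a·b·sin(C) = ½·7.9·8.8·sin(46.8°)
sin(46.8°) ≈ 0.728969
A ≈ ½·69.52·0.728969 = 34.76·0.728969 ≈ 25.3389

Area = 25.34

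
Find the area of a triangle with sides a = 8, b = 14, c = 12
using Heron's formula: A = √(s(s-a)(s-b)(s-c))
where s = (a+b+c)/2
s = (8 + 14 + 12)/2 = 34/2 = 17
s − a = 9, s − b = 3, s − c = 5
s(s−a)(s−b)(s−c) = 17·9·3·5 = 2295
Area = √2295 ≈ 47.9062

s = 17.0, Area = 47.91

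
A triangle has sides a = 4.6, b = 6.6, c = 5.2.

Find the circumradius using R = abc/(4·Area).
First find the area with Heron's formula.
s = (4.6 + 6.6 + 5.2)/2 = 8.2
Area = √(s(s−a)(s−b)(s−c)) = √(8.2·3.6·1.6·3) ≈ √141.696 ≈ 11.9036
abc = 4.6·6.6·5.2 = 157.872
R = abc/(4·Area) ≈ 157.872/(4·11.9036) = 157.872/47.6145 ≈ 3.31563

R = 3.316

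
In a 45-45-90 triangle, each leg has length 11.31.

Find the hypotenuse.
In a 45-45-90 triangle the sides are in ratio 1 : 1 : √2, so hypotenuse = leg·√2.
Hypotenuse = 11.31·√2 ≈ 11.31·1.41421 ≈ 15.9948

Hypotenuse = 11.31√2 = 15.99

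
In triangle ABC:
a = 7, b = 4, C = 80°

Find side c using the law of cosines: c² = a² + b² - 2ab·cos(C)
c² = 7² + 4² − 2·7·4·cos(80°)
cos(80°) ≈ 0.173648
c² ≈ 49 + 16 − 56·(0.173648) ≈ 65 − 9.7243 ≈ 55.2757
c ≈ √55.2757 ≈ 7.43476

c = 7.435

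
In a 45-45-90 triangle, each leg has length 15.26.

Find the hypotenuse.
In a 45-45-90 triangle the sides are in ratio 1 : 1 : √2, so hypotenuse = leg·√2.
Hypotenuse = 15.26·√2 ≈ 15.26·1.41421 ≈ 21.5809

Hypotenuse = 15.26√2 = 21.58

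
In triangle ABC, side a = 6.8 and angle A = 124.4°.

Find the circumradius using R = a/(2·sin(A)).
R = a/(2·sin(A)) = 6.8/(2·sin(124.4°))
sin(124.4°) ≈ 0.825113
R ≈ 6.8/(2·0.825113) = 6.8/1.65023 ≈ 4.12065

R = 4.121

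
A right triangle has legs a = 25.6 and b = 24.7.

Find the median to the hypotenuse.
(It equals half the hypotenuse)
Hypotenuse c = √(a² + b²) = √(655.36 + 610.09) = √1265.45 ≈ 35.5732
Median to hypotenuse = c/2 ≈ 35.5732/2 ≈ 17.7866

Median = 17.79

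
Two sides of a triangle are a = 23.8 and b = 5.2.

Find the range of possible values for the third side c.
Triangle inequality: |a − b| < c < a + b
|a − b| = |23.8 − 5.2| = 18.6
a + b = 23.8 + 5.2 = 29

18.6 < c < 29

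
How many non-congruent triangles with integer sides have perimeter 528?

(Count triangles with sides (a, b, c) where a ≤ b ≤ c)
Let a ≤ b ≤ c with a + b + c = 528. The only binding inequality is a + b > c, i.e. 528 − c > c, so c < 528/2; and c ≥ 528/3 since c is the largest side.
So 176 ≤ c ≤ 263. For each c, b runs from ⌈(528 − c)/2⌉ up to c (then a = 528 − b − c satisfies 1 ≤ a ≤ b automatically), giving c − ⌈(528 − c)/2⌉ + 1 choices.
Summing over c: 1 + 2 + 4 + 5 + … + 130 + 131  (88 terms, c = 176, …, 263) = 5808
Check (closed form: nearest integer to p²/48 for even p, (p+3)²/48 for odd p): 528²/48 = 278784/48 ≈ 5808.00 → 5808

5808 triangles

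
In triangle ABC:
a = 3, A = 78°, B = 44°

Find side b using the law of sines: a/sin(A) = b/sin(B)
a/sin(A) = b/sin(B)  ⇒  b = a·sin(B)/sin(A) = 3·sin(44°)/sin(78°)
sin(44°) ≈ 0.694658, sin(78°) ≈ 0.978148
b ≈ 3·0.694658/0.978148 ≈ 2.08398/0.978148 ≈ 2.13053

b = 2.131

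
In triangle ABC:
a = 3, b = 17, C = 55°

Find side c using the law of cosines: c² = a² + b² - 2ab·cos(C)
c² = 3² + 17² − 2·3·17·cos(55°)
cos(55°) ≈ 0.573576
c² ≈ 9 + 289 − 102·(0.573576) ≈ 298 − 58.5048 ≈ 239.495
c ≈ √239.495 ≈ 15.4756

c = 15.48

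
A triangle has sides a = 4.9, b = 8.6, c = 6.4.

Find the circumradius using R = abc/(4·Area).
First find the area with Heron's formula.
s = (4.9 + 8.6 + 6.4)/2 = 9.95
Area = √(s(s−a)(s−b)(s−c)) = √(9.95·5.05·1.35·3.55) ≈ √240.811 ≈ 15.5181
abc = 4.9·8.6·6.4 = 269.696
R = abc/(4·Area) ≈ 269.696/(4·15.5181) = 269.696/62.0724 ≈ 4.34486

R = 4.345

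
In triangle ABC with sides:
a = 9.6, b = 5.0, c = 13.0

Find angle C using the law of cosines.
c² = a² + b² − 2ab·cos(C)  ⇒  cos(C) = (a² + b² − c²)/(2ab)
cos(C) = (9.6² + 5.0² − 13.0²)/(2·9.6·5.0) = (92.16 + 25 − 169)/96 = -51.84/96 ≈ -0.54
C = arccos(-0.54) ≈ 122.684°

C = 122.7°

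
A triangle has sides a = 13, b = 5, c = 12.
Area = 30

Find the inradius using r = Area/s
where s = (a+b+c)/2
s = (13 + 5 + 12)/2 = 30/2 = 15
r = Area/s = 30/15 ≈ 2

r = 2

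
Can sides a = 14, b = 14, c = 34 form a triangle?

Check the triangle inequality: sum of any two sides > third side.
a + b vs c: 14 + 14 = 28 ≤ 34  ✗
a + c vs b: 14 + 34 = 48 > 14  ✓
b + c vs a: 14 + 34 = 48 > 14  ✓

No: 14 + 14 = 28 is not > 34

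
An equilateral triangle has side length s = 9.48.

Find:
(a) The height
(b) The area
(a) The height splits the triangle into two 30-60-90 halves: h = s·√3/2 = 9.48·1.73205/2 ≈ 16.4198/2 ≈ 8.20992
(b) Area = (√3/4)·s² = (√3/4)·9.48² = (√3/4)·89.8704 ≈ 0.433013·89.8704 ≈ 38.915

Height = 8.21, Area = 38.92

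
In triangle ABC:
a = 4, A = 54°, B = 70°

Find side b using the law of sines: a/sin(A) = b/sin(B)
a/sin(A) = b/sin(B)  ⇒  b = a·sin(B)/sin(A) = 4·sin(70°)/sin(54°)
sin(70°) ≈ 0.939693, sin(54°) ≈ 0.809017
b ≈ 4·0.939693/0.809017 ≈ 3.75877/0.809017 ≈ 4.6461

b = 4.646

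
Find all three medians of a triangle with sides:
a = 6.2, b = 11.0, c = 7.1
Median formula: m_a = ½√(2b² + 2c² − a²) (and cyclically). a² = 38.44, b² = 121, c² = 50.41.
m_a = ½√(2·121 + 2·50.41 − 38.44) = ½√304.38 ≈ ½·17.4465 ≈ 8.72324
m_b = ½√(2·38.44 + 2·50.41 − 121) = ½√56.7 ≈ ½·7.52994 ≈ 3.76497
m_c = ½√(2·38.44 + 2·121 − 50.41) = ½√268.47 ≈ ½·16.3851 ≈ 8.19253

m_a = 8.723, m_b = 3.765, m_c = 8.193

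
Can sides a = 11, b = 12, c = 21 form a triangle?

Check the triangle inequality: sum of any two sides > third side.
a + b vs c: 11 + 12 = 23 > 21  ✓
a + c vs b: 11 + 21 = 32 > 12  ✓
b + c vs a: 12 + 21 = 33 > 11  ✓

Yes, triangle inequality satisfied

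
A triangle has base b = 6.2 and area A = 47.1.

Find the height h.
A = ½·b·h  ⇒  h = 2A/b = 2·47.1/6.2 = 94.2/6.2 ≈ 15.1935

h = 15.19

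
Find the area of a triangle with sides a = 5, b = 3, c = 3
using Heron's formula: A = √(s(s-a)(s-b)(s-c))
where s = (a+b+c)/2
s = (5 + 3 + 3)/2 = 11/2 = 5.5
s − a = 0.5, s − b = 2.5, s − c = 2.5
s(s−a)(s−b)(s−c) = 5.5·0.5·2.5·2.5 = 17.1875
Area = √17.1875 ≈ 4.14578

s = 5.5, Area = 4.146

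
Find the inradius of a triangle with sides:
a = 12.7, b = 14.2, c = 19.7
r = Area/s where s is the semi-perimeter.
s = (12.7 + 14.2 + 19.7)/2 = 46.6/2 = 23.3
Area = √(s(s−a)(s−b)(s−c)) = √(23.3·10.6·9.1·3.6) ≈ √8091.06 ≈ 89.9503
r ≈ 89.9503/23.3 ≈ 3.86053

r = 3.861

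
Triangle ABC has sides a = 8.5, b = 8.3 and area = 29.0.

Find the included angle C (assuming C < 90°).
Area = ½·a·b·sin(C)  ⇒  sin(C) = 2·Area/(a·b) = 2·29.0/(8.5·8.3) = 58/70.55 ≈ 0.822112
C = arcsin(0.822112) ≈ 55.2968° (taking the acute solution since C < 90°)

C = 55.3°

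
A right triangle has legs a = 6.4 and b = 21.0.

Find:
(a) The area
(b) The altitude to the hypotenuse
(a) The legs are perpendicular, so Area = ½·a·b = ½·6.4·21.0 = ½·134.4 = 67.2
(b) Hypotenuse c = √(a² + b²) = √(40.96 + 441) = √481.96 ≈ 21.9536
    Area = ½·c·h_c  ⇒  h_c = 2·Area/c = 134.4/21.9536 ≈ 6.12201

Area = 67.2, h_c = 6.122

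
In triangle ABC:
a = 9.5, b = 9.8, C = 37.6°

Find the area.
Two sides and the included angle (SAS): A = ½·a·b·sin(C) = ½·9.5·9.8·sin(37.6°)
sin(37.6°) ≈ 0.610145
A ≈ ½·93.1·0.610145 = 46.55·0.610145 ≈ 28.4023

Area = 28.4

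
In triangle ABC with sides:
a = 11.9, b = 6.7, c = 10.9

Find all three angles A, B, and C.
Law of cosines for each angle (a² = 141.61, b² = 44.89, c² = 118.81):
cos(A) = (b² + c² − a²)/(2bc) = (44.89 + 118.81 − 141.61)/(2·6.7·10.9) = 22.09/146.06 ≈ 0.151239  ⇒  A ≈ 81.3013°
cos(B) = (a² + c² − b²)/(2ac) = (141.61 + 118.81 − 44.89)/(2·11.9·10.9) = 215.53/259.42 ≈ 0.830815  ⇒  B ≈ 33.8175°
cos(C) = (a² + b² − c²)/(2ab) = (141.61 + 44.89 − 118.81)/(2·11.9·6.7) = 67.69/159.46 ≈ 0.424495  ⇒  C ≈ 64.8813°
Check: A + B + C ≈ 180°

A = 81.3°, B = 33.82°, C = 64.88°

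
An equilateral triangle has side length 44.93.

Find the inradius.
r = Area/s with s the semi-perimeter.
Area = (√3/4)·44.93² = (√3/4)·2018.7049 ≈ 0.433013·2018.7049 ≈ 874.125
s = 3·44.93/2 = 67.395
r ≈ 874.125/67.395 ≈ 12.9702
(Equivalently r = side/(2√3) = 44.93/3.4641 ≈ 12.9702.)

r = 12.97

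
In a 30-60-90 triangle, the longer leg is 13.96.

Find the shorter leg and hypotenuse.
In a 30-60-90 triangle the sides are in ratio 1 : √3 : 2, so short leg = long leg/√3 and hypotenuse = 2·(short leg).
Short leg = 13.96/√3 ≈ 13.96/1.73205 ≈ 8.05981
Hypotenuse = 2·8.05981 ≈ 16.1196

Short leg = 8.06, Hypotenuse = 16.12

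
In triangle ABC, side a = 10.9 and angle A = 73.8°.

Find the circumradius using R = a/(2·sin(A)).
R = a/(2·sin(A)) = 10.9/(2·sin(73.8°))
sin(73.8°) ≈ 0.960294
R ≈ 10.9/(2·0.960294) = 10.9/1.92059 ≈ 5.67535

R = 5.675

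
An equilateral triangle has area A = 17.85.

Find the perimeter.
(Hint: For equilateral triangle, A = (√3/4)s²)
A = (√3/4)s²  ⇒  s² = 4A/√3 = 4·17.85/√3 = 71.4/1.73205 ≈ 41.2228
s ≈ √41.2228 ≈ 6.4205
Perimeter = 3s ≈ 3·6.4205 ≈ 19.2615

Perimeter = 19.26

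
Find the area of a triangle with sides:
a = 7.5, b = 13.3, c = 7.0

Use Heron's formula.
s = (7.5 + 13.3 + 7.0)/2 = 27.8/2 = 13.9
s − a = 6.4, s − b = 0.6, s − c = 6.9
s(s−a)(s−b)(s−c) = 13.9·6.4·0.6·6.9 ≈ 368.294
Area = √368.294 ≈ 19.191

Area = 19.19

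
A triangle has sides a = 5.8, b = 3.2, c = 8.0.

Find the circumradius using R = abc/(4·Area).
First find the area with Heron's formula.
s = (5.8 + 3.2 + 8.0)/2 = 8.5
Area = √(s(s−a)(s−b)(s−c)) = √(8.5·2.7·5.3·0.5) ≈ √60.8175 ≈ 7.79856
abc = 5.8·3.2·8.0 = 148.48
R = abc/(4·Area) ≈ 148.48/(4·7.79856) = 148.48/31.1942 ≈ 4.75985

R = 4.76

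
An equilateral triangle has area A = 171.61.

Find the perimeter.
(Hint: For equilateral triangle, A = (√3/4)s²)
A = (√3/4)s²  ⇒  s² = 4A/√3 = 4·171.61/√3 = 686.44/1.73205 ≈ 396.316
s ≈ √396.316 ≈ 19.9077
Perimeter = 3s ≈ 3·19.9077 ≈ 59.7231

Perimeter = 59.72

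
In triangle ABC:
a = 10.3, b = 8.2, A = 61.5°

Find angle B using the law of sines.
a/sin(A) = b/sin(B)  ⇒  sin(B) = b·sin(A)/a = 8.2·sin(61.5°)/10.3
sin(61.5°) ≈ 0.878817
sin(B) ≈ 8.2·0.878817/10.3 ≈ 7.2063/10.3 ≈ 0.699641
B = arcsin(0.699641) ≈ 44.3982°
(Since b ≤ a we need B ≤ A, so the obtuse alternative 180° − 44.3982° ≈ 135.602° is rejected.)

B = 44.4°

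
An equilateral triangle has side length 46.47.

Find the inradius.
r = Area/s with s the semi-perimeter.
Area = (√3/4)·46.47² = (√3/4)·2159.4609 ≈ 0.433013·2159.4609 ≈ 935.074
s = 3·46.47/2 = 69.705
r ≈ 935.074/69.705 ≈ 13.4147
(Equivalently r = side/(2√3) = 46.47/3.4641 ≈ 13.4147.)

r = 13.41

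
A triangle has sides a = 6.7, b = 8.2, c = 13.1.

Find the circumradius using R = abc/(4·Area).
First find the area with Heron's formula.
s = (6.7 + 8.2 + 13.1)/2 = 14
Area = √(s(s−a)(s−b)(s−c)) = √(14·7.3·5.8·0.9) ≈ √533.484 ≈ 23.0973
abc = 6.7·8.2·13.1 = 719.714
R = abc/(4·Area) ≈ 719.714/(4·23.0973) = 719.714/92.3891 ≈ 7.79003

R = 7.79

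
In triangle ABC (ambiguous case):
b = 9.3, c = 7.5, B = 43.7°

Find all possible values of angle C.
b/sin(B) = c/sin(C)  ⇒  sin(C) = c·sin(B)/b = 7.5·sin(43.7°)/9.3
sin(43.7°) ≈ 0.690882
sin(C) ≈ 7.5·0.690882/9.3 ≈ 5.18162/9.3 ≈ 0.557163
Candidate 1: C₁ = arcsin(0.557163) ≈ 33.8598°  →  A = 180° − 43.7° − 33.8598° ≈ 102.44° > 0, valid
Candidate 2: C₂ = 180° − C₁ ≈ 146.14°  →  A = 180° − 43.7° − 146.14° ≈ -9.8402° ≤ 0, not a valid triangle

C = 33.86° (one solution)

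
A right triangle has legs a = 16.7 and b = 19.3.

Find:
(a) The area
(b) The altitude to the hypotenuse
(a) The legs are perpendicular, so Area = ½·a·b = ½·16.7·19.3 = ½·322.31 = 161.155
(b) Hypotenuse c = √(a² + b²) = √(278.89 + 372.49) = √651.38 ≈ 25.5221
    Area = ½·c·h_c  ⇒  h_c = 2·Area/c = 322.31/25.5221 ≈ 12.6286

Area = 161.155, h_c = 12.63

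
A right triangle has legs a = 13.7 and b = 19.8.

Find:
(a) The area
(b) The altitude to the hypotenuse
(a) The legs are perpendicular, so Area = ½·a·b = ½·13.7·19.8 = ½·271.26 = 135.63
(b) Hypotenuse c = √(a² + b²) = √(187.69 + 392.04) = √579.73 ≈ 24.0776
    Area = ½·c·h_c  ⇒  h_c = 2·Area/c = 271.26/24.0776 ≈ 11.2661

Area = 135.63, h_c = 11.27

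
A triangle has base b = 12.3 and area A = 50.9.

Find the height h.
A = ½·b·h  ⇒  h = 2A/b = 2·50.9/12.3 = 101.8/12.3 ≈ 8.27642

h = 8.276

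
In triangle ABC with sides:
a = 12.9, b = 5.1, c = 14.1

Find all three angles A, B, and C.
Law of cosines for each angle (a² = 166.41, b² = 26.01, c² = 198.81):
cos(A) = (b² + c² − a²)/(2bc) = (26.01 + 198.81 − 166.41)/(2·5.1·14.1) = 58.41/143.82 ≈ 0.406133  ⇒  A ≈ 66.0379°
cos(B) = (a² + c² − b²)/(2ac) = (166.41 + 198.81 − 26.01)/(2·12.9·14.1) = 339.21/363.78 ≈ 0.932459  ⇒  B ≈ 21.1785°
cos(C) = (a² + b² − c²)/(2ab) = (166.41 + 26.01 − 198.81)/(2·12.9·5.1) = -6.39/131.58 ≈ -0.0485636  ⇒  C ≈ 92.7836°
Check: A + B + C ≈ 180°

A = 66.04°, B = 21.18°, C = 92.78°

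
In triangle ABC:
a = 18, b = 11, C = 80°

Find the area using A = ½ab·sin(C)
A = ½·a·b·sin(C) = ½·18·11·sin(80°)
sin(80°) ≈ 0.984808
A ≈ ½·198·0.984808 = 99·0.984808 ≈ 97.496

Area = 97.5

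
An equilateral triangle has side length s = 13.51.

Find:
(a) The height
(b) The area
(a) The height splits the triangle into two 30-60-90 halves: h = s·√3/2 = 13.51·1.73205/2 ≈ 23.4/2 ≈ 11.7
(b) Area = (√3/4)·s² = (√3/4)·13.51² = (√3/4)·182.5201 ≈ 0.433013·182.5201 ≈ 79.0335

Height = 11.7, Area = 79.03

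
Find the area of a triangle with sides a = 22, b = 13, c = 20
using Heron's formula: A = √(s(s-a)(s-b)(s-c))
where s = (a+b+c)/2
s = (22 + 13 + 20)/2 = 55/2 = 27.5
s − a = 5.5, s − b = 14.5, s − c = 7.5
s(s−a)(s−b)(s−c) = 27.5·5.5·14.5·7.5 = 16448.4375
Area = √16448.4375 ≈ 128.251

s = 27.5, Area = 128.3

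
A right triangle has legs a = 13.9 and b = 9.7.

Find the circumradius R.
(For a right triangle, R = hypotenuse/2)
Hypotenuse c = √(a² + b²) = √(193.21 + 94.09) = √287.3 ≈ 16.9499
R = c/2 ≈ 16.9499/2 ≈ 8.47496

R = 8.475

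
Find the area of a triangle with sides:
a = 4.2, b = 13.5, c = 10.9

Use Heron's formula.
s = (4.2 + 13.5 + 10.9)/2 = 28.6/2 = 14.3
s − a = 10.1, s − b = 0.8, s − c = 3.4
s(s−a)(s−b)(s−c) = 14.3·10.1·0.8·3.4 ≈ 392.85
Area = √392.85 ≈ 19.8204

Area = 19.82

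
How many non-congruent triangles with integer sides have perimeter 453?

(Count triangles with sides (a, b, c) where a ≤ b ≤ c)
Let a ≤ b ≤ c with a + b + c = 453. The only binding inequality is a + b > c, i.e. 453 − c > c, so c < 453/2; and c ≥ 453/3 since c is the largest side.
So 151 ≤ c ≤ 226. For each c, b runs from ⌈(453 − c)/2⌉ up to c (then a = 453 − b − c satisfies 1 ≤ a ≤ b automatically), giving c − ⌈(453 − c)/2⌉ + 1 choices.
Summing over c: 1 + 2 + 4 + 5 + … + 112 + 113  (76 terms, c = 151, …, 226) = 4332
Check (closed form: nearest integer to p²/48 for even p, (p+3)²/48 for odd p): (453+3)²/48 = 456²/48 = 207936/48 ≈ 4332.00 → 4332

4332 triangles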